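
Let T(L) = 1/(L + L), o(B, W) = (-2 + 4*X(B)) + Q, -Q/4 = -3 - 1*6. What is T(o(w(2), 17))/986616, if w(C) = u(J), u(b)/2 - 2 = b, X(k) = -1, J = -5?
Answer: 1/59196960 ≈ 1.6893e-8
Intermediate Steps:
Q = 36 (Q = -4*(-3 - 1*6) = -4*(-3 - 6) = -4*(-9) = 36)
u(b) = 4 + 2*b
w(C) = -6 (w(C) = 4 + 2*(-5) = 4 - 10 = -6)
o(B, W) = 30 (o(B, W) = (-2 + 4*(-1)) + 36 = (-2 - 4) + 36 = -6 + 36 = 30)
T(L) = 1/(2*L)
T(o(w(2), 17))/986616 = ((½)/30)/986616 = ((½)*(1/30))*(1/986616) = (1/60)*(1/986616) = 1/59196960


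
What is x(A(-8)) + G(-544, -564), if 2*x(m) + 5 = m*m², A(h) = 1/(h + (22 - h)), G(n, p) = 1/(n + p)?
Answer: -14752527/5898992 ≈ -2.5009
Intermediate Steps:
A(h) = 1/22
x(m) = -5/2 + m³/2 (x(m) = -5/2 + (m*m²)/2 = -5/2 + m³/2)
x(A(-8)) + G(-544, -564) = (-5/2 + (1/22)³/2) + 1/(-544 - 564) = (-5/2 + (½)*(1/10648)) + 1/(-1108) = (-5/2 + 1/21296) - 1/1108 = -53239/21296 - 1/1108 = -14752527/5898992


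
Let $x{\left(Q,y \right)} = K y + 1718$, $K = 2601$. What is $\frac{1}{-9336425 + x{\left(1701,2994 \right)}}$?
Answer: $- \frac{1}{1547313} \approx -6.4628 \cdot 10^{-7}$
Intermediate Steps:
$x{\left(Q,y \right)} = 1718 + 2601 y$ ($x{\left(Q,y \right)} = 2601 y + 1718 = 1718 + 2601 y$)
$\frac{1}{-9336425 + x{\left(1701,2994 \right)}} = \frac{1}{-9336425 + \left(1718 + 2601 \cdot 2994\right)} = \frac{1}{-9336425 + \left(1718 + 7787394\right)} = \frac{1}{-9336425 + 7789112} = \frac{1}{-1547313} = - \frac{1}{1547313}$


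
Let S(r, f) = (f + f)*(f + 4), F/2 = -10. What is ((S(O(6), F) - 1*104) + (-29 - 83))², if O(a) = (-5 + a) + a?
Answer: 179776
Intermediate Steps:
F = -20 (F = 2*(-10) = -20)
O(a) = -5 + 2*a
S(r, f) = 2*f*(4 + f) (S(r, f) = (2*f)*(4 + f) = 2*f*(4 + f))
((S(O(6), F) - 1*104) + (-29 - 83))² = ((2*(-20)*(4 - 20) - 1*104) + (-29 - 83))² = ((2*(-20)*(-16) - 104) - 112)² = ((640 - 104) - 112)² = (536 - 112)² = 424² = 179776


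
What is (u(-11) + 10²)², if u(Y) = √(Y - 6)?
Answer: (100 + I*√17)² ≈ 9983.0 + 824.62*I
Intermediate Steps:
u(Y) = √(-6 + Y)
(u(-11) + 10²)² = (√(-6 - 11) + 10²)² = (√(-17) + 100)² = (I*√17 + 100)² = (100 + I*√17)²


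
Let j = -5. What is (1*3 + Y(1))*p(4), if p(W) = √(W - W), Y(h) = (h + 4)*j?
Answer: 0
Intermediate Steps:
Y(h) = -20 - 5*h (Y(h) = (h + 4)*(-5) = (4 + h)*(-5) = -20 - 5*h)
p(W) = 0 (p(W) = √0 = 0)
(1*3 + Y(1))*p(4) = (1*3 + (-20 - 5*1))*0 = (3 + (-20 - 5))*0 = (3 - 25)*0 = -22*0 = 0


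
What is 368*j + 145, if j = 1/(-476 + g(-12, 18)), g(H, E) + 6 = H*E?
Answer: 50421/349 ≈ 144.47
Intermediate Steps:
g(H, E) = -6 + E*H (g(H, E) = -6 + H*E = -6 + E*H)
j = -1/698 (j = 1/(-476 + (-6 + 18*(-12))) = 1/(-476 + (-6 - 216)) = 1/(-476 - 222) = 1/(-698) = -1/698 ≈ -0.0014327)
368*j + 145 = 368*(-1/698) + 145 = -184/349 + 145 = 50421/349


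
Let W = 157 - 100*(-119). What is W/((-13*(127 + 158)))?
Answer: -4019/1235 ≈ -3.2542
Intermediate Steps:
W = 12057 (W = 157 + 11900 = 12057)
W/((-13*(127 + 158))) = 12057/((-13*(127 + 158))) = 12057/((-13*285)) = 12057/(-3705) = 12057*(-1/3705) = -4019/1235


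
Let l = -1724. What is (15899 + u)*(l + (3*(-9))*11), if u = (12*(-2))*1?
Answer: -32083375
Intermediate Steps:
u = -24 (u = -24*1 = -24)
(15899 + u)*(l + (3*(-9))*11) = (15899 - 24)*(-1724 + (3*(-9))*11) = 15875*(-1724 - 27*11) = 15875*(-1724 - 297) = 15875*(-2021) = -32083375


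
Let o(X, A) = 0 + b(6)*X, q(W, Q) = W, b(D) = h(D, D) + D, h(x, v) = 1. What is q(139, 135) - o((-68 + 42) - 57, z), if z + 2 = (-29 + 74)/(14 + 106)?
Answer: 720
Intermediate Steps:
b(D) = 1 + D
z = -13/8 (z = -2 + (-29 + 74)/(14 + 106) = -2 + 45/120 = -2 + 45*(1/120) = -2 + 3/8 = -13/8 ≈ -1.6250)
o(X, A) = 7*X (o(X, A) = 0 + (1 + 6)*X = 0 + 7*X = 7*X)
q(139, 135) - o((-68 + 42) - 57, z) = 139 - 7*((-68 + 42) - 57) = 139 - 7*(-26 - 57) = 139 - 7*(-83) = 139 - 1*(-581) = 139 + 581 = 720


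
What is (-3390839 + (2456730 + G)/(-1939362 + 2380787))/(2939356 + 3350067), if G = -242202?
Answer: -1496798891047/2776308547775 ≈ -0.53913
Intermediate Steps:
(-3390839 + (2456730 + G)/(-1939362 + 2380787))/(2939356 + 3350067) = (-3390839 + (2456730 - 242202)/(-1939362 + 2380787))/(2939356 + 3350067) = (-3390839 + 2214528/441425)/6289423 = (-3390839 + 2214528*(1/441425))*(1/6289423) = (-3390839 + 2214528/441425)*(1/6289423) = -1496798891047/441425*1/6289423 = -1496798891047/2776308547775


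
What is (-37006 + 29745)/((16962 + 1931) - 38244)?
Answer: 7261/19351 ≈ 0.37523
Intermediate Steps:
(-37006 + 29745)/((16962 + 1931) - 38244) = -7261/(18893 - 38244) = -7261/(-19351) = -7261*(-1/19351) = 7261/19351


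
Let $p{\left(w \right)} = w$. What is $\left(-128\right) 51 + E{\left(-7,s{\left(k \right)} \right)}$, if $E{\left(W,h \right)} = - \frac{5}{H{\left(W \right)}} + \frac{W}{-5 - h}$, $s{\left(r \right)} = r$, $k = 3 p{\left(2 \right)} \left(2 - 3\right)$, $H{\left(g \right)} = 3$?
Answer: $- \frac{19610}{3} \approx -6536.7$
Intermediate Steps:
$k = -6$ ($k = 3 \cdot 2 \left(2 - 3\right) = 3 \cdot 2 \left(-1\right) = 3 \left(-2\right) = -6$)
$E{\left(W,h \right)} = - \frac{5}{3} + \frac{W}{-5 - h}$
$\left(-128\right) 51 + E{\left(-7,s{\left(k \right)} \right)} = \left(-128\right) 51 + \frac{-25 - -30 - -21}{3 \left(5 - 6\right)} = -6528 + \frac{-25 + 30 + 21}{3 \left(-1\right)} = -6528 + \frac{1}{3} \left(-1\right) 26 = -6528 - \frac{26}{3} = - \frac{19610}{3}$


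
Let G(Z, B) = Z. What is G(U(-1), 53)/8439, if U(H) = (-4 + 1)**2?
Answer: 3/2813 ≈ 0.0010665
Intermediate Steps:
U(H) = 9 (U(H) = (-3)**2 = 9)
G(U(-1), 53)/8439 = 9/8439 = 9*(1/8439) = 3/2813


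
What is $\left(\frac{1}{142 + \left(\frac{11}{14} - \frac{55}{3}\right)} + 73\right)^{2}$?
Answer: $\frac{145628481769}{27321529} \approx 5330.2$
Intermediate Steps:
$\left(\frac{1}{142 + \left(\frac{11}{14} - \frac{55}{3}\right)} + 73\right)^{2} = \left(\frac{1}{142 - \frac{737}{42}} + 73\right)^{2} = \left(\frac{1}{\frac{5227}{42}} + 73\right)^{2} = \left(\frac{42}{5227} + 73\right)^{2} = \left(\frac{381613}{5227}\right)^{2} = \frac{145628481769}{27321529}$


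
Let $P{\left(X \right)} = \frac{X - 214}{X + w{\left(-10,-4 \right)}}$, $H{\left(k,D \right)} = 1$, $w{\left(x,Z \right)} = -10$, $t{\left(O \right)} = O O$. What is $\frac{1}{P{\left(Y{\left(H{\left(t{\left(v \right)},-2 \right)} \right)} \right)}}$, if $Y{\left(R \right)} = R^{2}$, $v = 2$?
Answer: $\frac{3}{71} \approx 0.042253$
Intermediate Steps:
$t{\left(O \right)} = O^{2}$
$P{\left(X \right)} = \frac{-214 + X}{-10 + X}$ ($P{\left(X \right)} = \frac{X - 214}{X - 10} = \frac{-214 + X}{-10 + X}$)
$\frac{1}{P{\left(Y{\left(H{\left(t{\left(v \right)},-2 \right)} \right)} \right)}} = \frac{1}{\frac{1}{-10 + 1^{2}} \left(-214 + 1^{2}\right)} = \frac{1}{\frac{1}{-10 + 1} \left(-214 + 1\right)} = \frac{1}{\frac{1}{-9} \left(-213\right)} = \frac{1}{\left(- \frac{1}{9}\right) \left(-213\right)} = \frac{1}{\frac{71}{3}} = \frac{3}{71}$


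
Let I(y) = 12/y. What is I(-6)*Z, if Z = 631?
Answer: -1262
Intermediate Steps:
I(-6)*Z = (12/(-6))*631 = (12*(-1/6))*631 = -2*631 = -1262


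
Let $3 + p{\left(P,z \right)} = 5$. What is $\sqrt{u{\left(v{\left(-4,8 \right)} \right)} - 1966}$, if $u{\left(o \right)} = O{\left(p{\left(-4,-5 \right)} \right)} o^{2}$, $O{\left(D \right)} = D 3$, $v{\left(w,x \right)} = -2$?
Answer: $i \sqrt{1942} \approx 44.068 i$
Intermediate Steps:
$p{\left(P,z \right)} = 2$ ($p{\left(P,z \right)} = -3 + 5 = 2$)
$O{\left(D \right)} = 3 D$
$u{\left(o \right)} = 6 o^{2}$ ($u{\left(o \right)} = 3 \cdot 2 o^{2} = 6 o^{2}$)
$\sqrt{u{\left(v{\left(-4,8 \right)} \right)} - 1966} = \sqrt{6 \left(-2\right)^{2} - 1966} = \sqrt{6 \cdot 4 - 1966} = \sqrt{24 - 1966} = \sqrt{-1942} = i \sqrt{1942}$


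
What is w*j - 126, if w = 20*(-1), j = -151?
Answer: 2894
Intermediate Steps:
w = -20
w*j - 126 = -20*(-151) - 126 = 3020 - 126 = 2894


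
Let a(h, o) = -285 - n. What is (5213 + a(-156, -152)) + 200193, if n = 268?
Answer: 204853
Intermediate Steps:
a(h, o) = -553 (a(h, o) = -285 - 1*268 = -285 - 268 = -553)
(5213 + a(-156, -152)) + 200193 = (5213 - 553) + 200193 = 4660 + 200193 = 204853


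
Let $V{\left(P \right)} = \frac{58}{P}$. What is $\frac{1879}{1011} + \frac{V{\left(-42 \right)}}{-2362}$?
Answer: $\frac{10359053}{5571958} \approx 1.8591$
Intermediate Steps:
$\frac{1879}{1011} + \frac{V{\left(-42 \right)}}{-2362} = \frac{1879}{1011} + \frac{58 \frac{1}{-42}}{-2362} = 1879 \cdot \frac{1}{1011} + 58 \left(- \frac{1}{42}\right) \left(- \frac{1}{2362}\right) = \frac{1879}{1011} - - \frac{29}{49602} = \frac{1879}{1011} + \frac{29}{49602} = \frac{10359053}{5571958}$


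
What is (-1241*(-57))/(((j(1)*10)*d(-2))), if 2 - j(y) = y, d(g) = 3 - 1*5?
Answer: -70737/20 ≈ -3536.9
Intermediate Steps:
d(g) = -2 (d(g) = 3 - 5 = -2)
j(y) = 2 - y
(-1241*(-57))/(((j(1)*10)*d(-2))) = (-1241*(-57))/((((2 - 1*1)*10)*(-2))) = 70737/((((2 - 1)*10)*(-2))) = 70737/(((1*10)*(-2))) = 70737/((10*(-2))) = 70737/(-20) = 70737*(-1/20) = -70737/20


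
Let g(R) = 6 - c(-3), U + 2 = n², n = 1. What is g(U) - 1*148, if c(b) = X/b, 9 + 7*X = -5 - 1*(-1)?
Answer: -2995/21 ≈ -142.62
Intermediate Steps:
X = -13/7 (X = -9/7 + (-5 - 1*(-1))/7 = -9/7 + (-5 + 1)/7 = -9/7 + (⅐)*(-4) = -9/7 - 4/7 = -13/7 ≈ -1.8571)
c(b) = -13/(7*b)
U = -1 (U = -2 + 1² = -2 + 1 = -1)
g(R) = 113/21 (g(R) = 6 - (-13)/(7*(-3)) = 6 - (-13)*(-1)/(7*3) = 6 - 1*13/21 = 6 - 13/21 = 113/21)
g(U) - 1*148 = 113/21 - 1*148 = 113/21 - 148 = -2995/21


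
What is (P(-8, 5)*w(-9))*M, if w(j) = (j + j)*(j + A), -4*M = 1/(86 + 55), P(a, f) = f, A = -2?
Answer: -165/94 ≈ -1.7553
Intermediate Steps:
M = -1/564 (M = -1/(4*(86 + 55)) = -¼/141 = -¼*1/141 = -1/564 ≈ -0.0017731)
w(j) = 2*j*(-2 + j) (w(j) = (j + j)*(j - 2) = (2*j)*(-2 + j) = 2*j*(-2 + j))
(P(-8, 5)*w(-9))*M = (5*(2*(-9)*(-2 - 9)))*(-1/564) = (5*(2*(-9)*(-11)))*(-1/564) = (5*198)*(-1/564) = 990*(-1/564) = -165/94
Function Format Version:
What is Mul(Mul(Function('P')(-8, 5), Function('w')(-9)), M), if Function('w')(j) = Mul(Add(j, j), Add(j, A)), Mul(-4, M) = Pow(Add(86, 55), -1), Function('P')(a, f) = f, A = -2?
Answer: Rational(-165, 94) ≈ -1.7553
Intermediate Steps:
M = Rational(-1, 564) (M = Mul(Rational(-1, 4), Pow(Add(86, 55), -1)) = Mul(Rational(-1, 4), Pow(141, -1)) = Mul(Rational(-1, 4), Rational(1, 141)) = Rational(-1, 564) ≈ -0.0017731)
Function('w')(j) = Mul(2, j, Add(-2, j)) (Function('w')(j) = Mul(Add(j, j), Add(j, -2)) = Mul(Mul(2, j), Add(-2, j)) = Mul(2, j, Add(-2, j)))
Mul(Mul(Function('P')(-8, 5), Function('w')(-9)), M) = Mul(Mul(5, Mul(2, -9, Add(-2, -9))), Rational(-1, 564)) = Mul(Mul(5, Mul(2, -9, -11)), Rational(-1, 564)) = Mul(Mul(5, 198), Rational(-1, 564)) = Mul(990, Rational(-1, 564)) = Rational(-165, 94)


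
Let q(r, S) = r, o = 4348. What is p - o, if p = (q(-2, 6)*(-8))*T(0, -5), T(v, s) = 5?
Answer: -4268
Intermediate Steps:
p = 80 (p = -2*(-8)*5 = 16*5 = 80)
p - o = 80 - 1*4348 = 80 - 4348 = -4268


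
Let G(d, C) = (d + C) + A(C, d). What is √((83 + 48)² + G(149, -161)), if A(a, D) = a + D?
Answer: √17137 ≈ 130.91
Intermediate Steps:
A(a, D) = D + a
G(d, C) = 2*C + 2*d (G(d, C) = (d + C) + (d + C) = (C + d) + (C + d) = 2*C + 2*d)
√((83 + 48)² + G(149, -161)) = √((83 + 48)² + (2*(-161) + 2*149)) = √(131² + (-322 + 298)) = √(17161 - 24) = √17137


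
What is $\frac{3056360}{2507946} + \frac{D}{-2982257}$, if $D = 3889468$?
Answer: $- \frac{319862354104}{3739669757061} \approx -0.085532$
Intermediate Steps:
$\frac{3056360}{2507946} + \frac{D}{-2982257} = \frac{3056360}{2507946} + \frac{3889468}{-2982257} = 3056360 \cdot \frac{1}{2507946} + 3889468 \left(- \frac{1}{2982257}\right) = \frac{1528180}{1253973} - \frac{3889468}{2982257} = - \frac{319862354104}{3739669757061}$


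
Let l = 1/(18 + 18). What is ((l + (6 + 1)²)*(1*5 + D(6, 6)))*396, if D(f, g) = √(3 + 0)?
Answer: 97075 + 19415*√3 ≈ 1.3070e+5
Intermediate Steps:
l = 1/36 ≈ 0.027778
D(f, g) = √3
((l + (6 + 1)²)*(1*5 + D(6, 6)))*396 = ((1/36 + (6 + 1)²)*(1*5 + √3))*396 = ((1/36 + 7²)*(5 + √3))*396 = ((1/36 + 49)*(5 + √3))*396 = (1765*(5 + √3)/36)*396 = (8825/36 + 1765*√3/36)*396 = 97075 + 19415*√3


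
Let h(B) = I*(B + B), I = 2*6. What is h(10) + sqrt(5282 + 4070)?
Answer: 240 + 2*sqrt(2338) ≈ 336.71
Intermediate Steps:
I = 12
h(B) = 24*B (h(B) = 12*(B + B) = 12*(2*B) = 24*B)
h(10) + sqrt(5282 + 4070) = 24*10 + sqrt(5282 + 4070) = 240 + sqrt(9352) = 240 + 2*sqrt(2338)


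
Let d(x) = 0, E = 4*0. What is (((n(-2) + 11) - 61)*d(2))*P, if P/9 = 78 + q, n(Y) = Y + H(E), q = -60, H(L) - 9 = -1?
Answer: 0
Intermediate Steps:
E = 0
H(L) = 8 (H(L) = 9 - 1 = 8)
n(Y) = 8 + Y (n(Y) = Y + 8 = 8 + Y)
P = 162 (P = 9*(78 - 60) = 9*18 = 162)
(((n(-2) + 11) - 61)*d(2))*P = ((((8 - 2) + 11) - 61)*0)*162 = (((6 + 11) - 61)*0)*162 = ((17 - 61)*0)*162 = -44*0*162 = 0*162 = 0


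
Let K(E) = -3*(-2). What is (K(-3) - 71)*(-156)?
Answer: 10140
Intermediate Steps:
K(E) = 6
(K(-3) - 71)*(-156) = (6 - 71)*(-156) = -65*(-156) = 10140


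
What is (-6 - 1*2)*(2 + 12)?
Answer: -112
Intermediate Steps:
(-6 - 1*2)*(2 + 12) = (-6 - 2)*14 = -8*14 = -112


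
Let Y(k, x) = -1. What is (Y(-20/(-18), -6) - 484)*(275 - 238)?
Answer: -17945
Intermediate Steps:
(Y(-20/(-18), -6) - 484)*(275 - 238) = (-1 - 484)*(275 - 238) = -485*37 = -17945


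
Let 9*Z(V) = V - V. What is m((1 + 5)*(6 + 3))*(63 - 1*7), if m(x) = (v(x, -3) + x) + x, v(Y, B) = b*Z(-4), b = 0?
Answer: 6048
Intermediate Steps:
Z(V) = 0 (Z(V) = (V - V)/9 = (1/9)*0 = 0)
v(Y, B) = 0 (v(Y, B) = 0*0 = 0)
m(x) = 2*x (m(x) = (0 + x) + x = x + x = 2*x)
m((1 + 5)*(6 + 3))*(63 - 1*7) = (2*((1 + 5)*(6 + 3)))*(63 - 1*7) = (2*(6*9))*(63 - 7) = (2*54)*56 = 108*56 = 6048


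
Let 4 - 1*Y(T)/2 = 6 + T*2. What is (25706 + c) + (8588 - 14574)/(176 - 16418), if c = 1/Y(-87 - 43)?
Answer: 11968988925/465604 ≈ 25706.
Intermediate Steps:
Y(T) = -4 - 4*T (Y(T) = 8 - 2*(6 + T*2) = 8 - 2*(6 + 2*T) = 8 + (-12 - 4*T) = -4 - 4*T)
c = 1/516 (c = 1/(-4 - 4*(-87 - 43)) = 1/(-4 - 4*(-130)) = 1/(-4 + 520) = 1/516 ≈ 0.0019380)
(25706 + c) + (8588 - 14574)/(176 - 16418) = (25706 + 1/516) + (8588 - 14574)/(176 - 16418) = 13264297/516 - 5986/(-16242) = 13264297/516 - 5986*(-1/16242) = 13264297/516 + 2993/8121 = 11968988925/465604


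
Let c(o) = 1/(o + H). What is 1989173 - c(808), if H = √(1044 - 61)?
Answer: 1296704083605/651881 + √983/651881 ≈ 1.9892e+6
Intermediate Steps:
H = √983 ≈ 31.353
c(o) = 1/(o + √983)
1989173 - c(808) = 1989173 - 1/(808 + √983)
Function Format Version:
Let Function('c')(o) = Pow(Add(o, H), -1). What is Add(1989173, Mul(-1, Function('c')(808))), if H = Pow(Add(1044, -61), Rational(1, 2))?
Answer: Add(Rational(1296704083605, 651881), Mul(Rational(1, 651881), Pow(983, Rational(1, 2)))) ≈ 1.9892e+6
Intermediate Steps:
H = Pow(983, Rational(1, 2)) ≈ 31.353
Function('c')(o) = Pow(Add(o, Pow(983, Rational(1, 2))), -1)
Add(1989173, Mul(-1, Function('c')(808))) = Add(1989173, Mul(-1, Pow(Add(808, Pow(983, Rational(1, 2))), -1)))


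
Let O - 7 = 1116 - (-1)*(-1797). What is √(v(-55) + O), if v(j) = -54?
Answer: 2*I*√182 ≈ 26.981*I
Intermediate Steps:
O = -674 (O = 7 + (1116 - (-1)*(-1797)) = 7 + (1116 - 1*1797) = 7 + (1116 - 1797) = 7 - 681 = -674)
√(v(-55) + O) = √(-54 - 674) = √(-728) = 2*I*√182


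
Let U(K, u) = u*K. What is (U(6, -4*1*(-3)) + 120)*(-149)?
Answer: -28608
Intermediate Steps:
U(K, u) = K*u
(U(6, -4*1*(-3)) + 120)*(-149) = (6*(-4*1*(-3)) + 120)*(-149) = (6*(-4*(-3)) + 120)*(-149) = (6*12 + 120)*(-149) = (72 + 120)*(-149) = 192*(-149) = -28608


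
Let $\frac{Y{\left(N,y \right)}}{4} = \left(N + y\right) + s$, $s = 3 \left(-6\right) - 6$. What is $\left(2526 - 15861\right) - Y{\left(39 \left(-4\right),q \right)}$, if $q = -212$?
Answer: $-11767$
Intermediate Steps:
$s = -24$ ($s = -18 - 6 = -24$)
$Y{\left(N,y \right)} = -96 + 4 N + 4 y$ ($Y{\left(N,y \right)} = 4 \left(\left(N + y\right) - 24\right) = 4 \left(-24 + N + y\right) = -96 + 4 N + 4 y$)
$\left(2526 - 15861\right) - Y{\left(39 \left(-4\right),q \right)} = \left(2526 - 15861\right) - \left(-96 + 4 \cdot 39 \left(-4\right) + 4 \left(-212\right)\right) = -13335 - \left(-96 + 4 \left(-156\right) - 848\right) = -13335 - \left(-96 - 624 - 848\right) = -13335 - -1568 = -13335 + 1568 = -11767$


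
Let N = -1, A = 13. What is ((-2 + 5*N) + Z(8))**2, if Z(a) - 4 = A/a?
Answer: 121/64 ≈ 1.8906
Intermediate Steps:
Z(a) = 4 + 13/a
((-2 + 5*N) + Z(8))**2 = ((-2 + 5*(-1)) + (4 + 13/8))**2 = ((-2 - 5) + (4 + 13*(1/8)))**2 = (-7 + (4 + 13/8))**2 = (-7 + 45/8)**2 = (-11/8)**2 = 121/64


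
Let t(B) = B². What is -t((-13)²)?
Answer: -28561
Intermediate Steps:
-t((-13)²) = -((-13)²)² = -1*169² = -1*28561 = -28561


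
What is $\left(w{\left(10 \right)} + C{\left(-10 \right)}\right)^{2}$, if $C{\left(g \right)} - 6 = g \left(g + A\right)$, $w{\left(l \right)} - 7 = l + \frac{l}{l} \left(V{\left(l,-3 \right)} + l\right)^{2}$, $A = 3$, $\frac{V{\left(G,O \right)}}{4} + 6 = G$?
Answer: $591361$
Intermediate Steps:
$V{\left(G,O \right)} = -24 + 4 G$
$w{\left(l \right)} = 7 + l + \left(-24 + 5 l\right)^{2}$ ($w{\left(l \right)} = 7 + \left(l + \frac{l}{l} \left(\left(-24 + 4 l\right) + l\right)^{2}\right) = 7 + \left(l + 1 \left(-24 + 5 l\right)^{2}\right) = 7 + \left(l + \left(-24 + 5 l\right)^{2}\right) = 7 + l + \left(-24 + 5 l\right)^{2}$)
$C{\left(g \right)} = 6 + g \left(3 + g\right)$ ($C{\left(g \right)} = 6 + g \left(g + 3\right) = 6 + g \left(3 + g\right)$)
$\left(w{\left(10 \right)} + C{\left(-10 \right)}\right)^{2} = \left(\left(7 + 10 + \left(-24 + 5 \cdot 10\right)^{2}\right) + \left(6 + \left(-10\right)^{2} + 3 \left(-10\right)\right)\right)^{2} = \left(\left(7 + 10 + \left(-24 + 50\right)^{2}\right) + \left(6 + 100 - 30\right)\right)^{2} = \left(\left(7 + 10 + 26^{2}\right) + 76\right)^{2} = \left(\left(7 + 10 + 676\right) + 76\right)^{2} = \left(693 + 76\right)^{2} = 769^{2} = 591361$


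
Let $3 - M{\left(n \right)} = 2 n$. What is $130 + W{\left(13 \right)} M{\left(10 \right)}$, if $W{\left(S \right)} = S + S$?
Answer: $-312$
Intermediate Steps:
$M{\left(n \right)} = 3 - 2 n$
$W{\left(S \right)} = 2 S$
$130 + W{\left(13 \right)} M{\left(10 \right)} = 130 + 2 \cdot 13 \left(3 - 20\right) = 130 + 26 \left(3 - 20\right) = 130 + 26 \left(-17\right) = 130 - 442 = -312$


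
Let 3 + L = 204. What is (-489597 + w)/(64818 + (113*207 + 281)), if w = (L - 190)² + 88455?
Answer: -401021/88490 ≈ -4.5318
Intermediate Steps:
L = 201 (L = -3 + 204 = 201)
w = 88576 (w = (201 - 190)² + 88455 = 11² + 88455 = 121 + 88455 = 88576)
(-489597 + w)/(64818 + (113*207 + 281)) = (-489597 + 88576)/(64818 + (113*207 + 281)) = -401021/(64818 + (23391 + 281)) = -401021/(64818 + 23672) = -401021/88490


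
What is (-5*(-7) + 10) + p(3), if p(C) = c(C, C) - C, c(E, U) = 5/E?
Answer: 131/3 ≈ 43.667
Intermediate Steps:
p(C) = -C + 5/C (p(C) = 5/C - C = -C + 5/C)
(-5*(-7) + 10) + p(3) = (-5*(-7) + 10) + (-1*3 + 5/3) = (35 + 10) + (-3 + 5*(⅓)) = 45 + (-3 + 5/3) = 45 - 4/3 = 131/3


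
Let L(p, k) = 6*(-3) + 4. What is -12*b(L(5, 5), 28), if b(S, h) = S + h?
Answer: -168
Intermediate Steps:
L(p, k) = -14 (L(p, k) = -18 + 4 = -14)
-12*b(L(5, 5), 28) = -12*(-14 + 28) = -12*14 = -168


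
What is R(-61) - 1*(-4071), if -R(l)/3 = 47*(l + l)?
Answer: 21273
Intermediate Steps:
R(l) = -282*l (R(l) = -141*(l + l) = -141*2*l = -282*l)
R(-61) - 1*(-4071) = -282*(-61) - 1*(-4071) = 17202 + 4071 = 21273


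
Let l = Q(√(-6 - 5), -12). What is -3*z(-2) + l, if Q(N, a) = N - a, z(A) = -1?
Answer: 15 + I*√11 ≈ 15.0 + 3.3166*I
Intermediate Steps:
l = 12 + I*√11 (l = √(-6 - 5) - 1*(-12) = √(-11) + 12 = I*√11 + 12 = 12 + I*√11 ≈ 12.0 + 3.3166*I)
-3*z(-2) + l = -3*(-1) + (12 + I*√11) = 3 + (12 + I*√11) = 15 + I*√11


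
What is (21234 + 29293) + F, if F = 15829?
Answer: 66356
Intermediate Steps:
(21234 + 29293) + F = (21234 + 29293) + 15829 = 50527 + 15829 = 66356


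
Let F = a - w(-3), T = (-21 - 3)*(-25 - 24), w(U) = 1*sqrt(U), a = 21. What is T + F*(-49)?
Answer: 147 + 49*I*sqrt(3) ≈ 147.0 + 84.87*I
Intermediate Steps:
w(U) = sqrt(U)
T = 1176 (T = -24*(-49) = 1176)
F = 21 - I*sqrt(3) (F = 21 - sqrt(-3) = 21 - I*sqrt(3) ≈ 21.0 - 1.732*I)
T + F*(-49) = 1176 + (21 - I*sqrt(3))*(-49) = 1176 + (-1029 + 49*I*sqrt(3)) = 147 + 49*I*sqrt(3)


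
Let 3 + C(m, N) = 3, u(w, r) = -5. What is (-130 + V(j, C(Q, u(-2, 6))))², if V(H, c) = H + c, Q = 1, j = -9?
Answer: 19321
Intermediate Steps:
C(m, N) = 0 (C(m, N) = -3 + 3 = 0)
(-130 + V(j, C(Q, u(-2, 6))))² = (-130 + (-9 + 0))² = (-130 - 9)² = (-139)² = 19321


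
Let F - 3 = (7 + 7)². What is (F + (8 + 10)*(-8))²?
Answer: 3025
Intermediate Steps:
F = 199 (F = 3 + (7 + 7)² = 3 + 14² = 3 + 196 = 199)
(F + (8 + 10)*(-8))² = (199 + (8 + 10)*(-8))² = (199 + 18*(-8))² = (199 - 144)² = 55² = 3025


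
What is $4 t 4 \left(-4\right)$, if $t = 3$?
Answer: $-192$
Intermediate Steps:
$4 t 4 \left(-4\right) = 4 \cdot 3 \cdot 4 \left(-4\right) = 4 \cdot 12 \left(-4\right) = 4 \left(-48\right) = -192$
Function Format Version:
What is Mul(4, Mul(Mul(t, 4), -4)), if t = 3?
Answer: -192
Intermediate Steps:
Mul(4, Mul(Mul(t, 4), -4)) = Mul(4, Mul(Mul(3, 4), -4)) = Mul(4, Mul(12, -4)) = Mul(4, -48) = -192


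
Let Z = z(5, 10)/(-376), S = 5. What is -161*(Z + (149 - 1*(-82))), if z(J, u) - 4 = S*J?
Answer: -13979147/376 ≈ -37179.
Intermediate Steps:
z(J, u) = 4 + 5*J
Z = -29/376 (Z = (4 + 5*5)/(-376) = (4 + 25)*(-1/376) = 29*(-1/376) = -29/376 ≈ -0.077128)
-161*(Z + (149 - 1*(-82))) = -161*(-29/376 + (149 - 1*(-82))) = -161*(-29/376 + (149 + 82)) = -161*(-29/376 + 231) = -161*86827/376 = -13979147/376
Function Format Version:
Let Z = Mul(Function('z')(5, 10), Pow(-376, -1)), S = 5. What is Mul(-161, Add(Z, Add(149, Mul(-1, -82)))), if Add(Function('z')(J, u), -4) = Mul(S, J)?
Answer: Rational(-13979147, 376) ≈ -37179.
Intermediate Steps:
Function('z')(J, u) = Add(4, Mul(5, J))
Z = Rational(-29, 376) (Z = Mul(Add(4, Mul(5, 5)), Pow(-376, -1)) = Mul(Add(4, 25), Rational(-1, 376)) = Mul(29, Rational(-1, 376)) = Rational(-29, 376) ≈ -0.077128)
Mul(-161, Add(Z, Add(149, Mul(-1, -82)))) = Mul(-161, Add(Rational(-29, 376), Add(149, Mul(-1, -82)))) = Mul(-161, Add(Rational(-29, 376), Add(149, 82))) = Mul(-161, Add(Rational(-29, 376), 231)) = Mul(-161, Rational(86827, 376)) = Rational(-13979147, 376)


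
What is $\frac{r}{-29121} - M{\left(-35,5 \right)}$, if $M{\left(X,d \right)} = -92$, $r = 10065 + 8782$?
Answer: $\frac{2660285}{29121} \approx 91.353$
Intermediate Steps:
$r = 18847$
$\frac{r}{-29121} - M{\left(-35,5 \right)} = \frac{18847}{-29121} - -92 = 18847 \left(- \frac{1}{29121}\right) + 92 = - \frac{18847}{29121} + 92 = \frac{2660285}{29121}$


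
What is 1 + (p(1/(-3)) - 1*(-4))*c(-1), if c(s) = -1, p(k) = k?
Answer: -8/3 ≈ -2.6667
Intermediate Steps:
1 + (p(1/(-3)) - 1*(-4))*c(-1) = 1 + (1/(-3) - 1*(-4))*(-1) = 1 + (-⅓ + 4)*(-1) = 1 + (11/3)*(-1) = 1 - 11/3 = -8/3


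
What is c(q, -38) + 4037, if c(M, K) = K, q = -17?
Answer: 3999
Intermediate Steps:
c(q, -38) + 4037 = -38 + 4037 = 3999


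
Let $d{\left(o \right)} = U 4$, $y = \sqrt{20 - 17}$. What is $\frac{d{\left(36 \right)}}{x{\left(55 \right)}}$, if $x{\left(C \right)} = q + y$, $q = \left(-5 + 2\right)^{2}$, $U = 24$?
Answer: $\frac{144}{13} - \frac{16 \sqrt{3}}{13} \approx 8.9452$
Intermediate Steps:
$q = 9$ ($q = \left(-3\right)^{2} = 9$)
$y = \sqrt{3} \approx 1.732$
$d{\left(o \right)} = 96$ ($d{\left(o \right)} = 24 \cdot 4 = 96$)
$x{\left(C \right)} = 9 + \sqrt{3}$
$\frac{d{\left(36 \right)}}{x{\left(55 \right)}} = \frac{96}{9 + \sqrt{3}}$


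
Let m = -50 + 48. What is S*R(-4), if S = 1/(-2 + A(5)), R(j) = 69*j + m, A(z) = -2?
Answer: 139/2 ≈ 69.500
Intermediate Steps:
m = -2
R(j) = -2 + 69*j (R(j) = 69*j - 2 = -2 + 69*j)
S = -¼ (S = 1/(-2 - 2) = 1/(-4) = -¼ ≈ -0.25000)
S*R(-4) = -(-2 + 69*(-4))/4 = -(-2 - 276)/4 = -¼*(-278) = 139/2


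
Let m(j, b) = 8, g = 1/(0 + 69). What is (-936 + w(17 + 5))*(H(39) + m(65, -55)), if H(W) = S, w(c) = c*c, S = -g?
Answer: -249052/69 ≈ -3609.4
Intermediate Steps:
g = 1/69 ≈ 0.014493
S = -1/69 (S = -1*1/69 = -1/69 ≈ -0.014493)
w(c) = c**2
H(W) = -1/69
(-936 + w(17 + 5))*(H(39) + m(65, -55)) = (-936 + (17 + 5)**2)*(-1/69 + 8) = (-936 + 22**2)*(551/69) = (-936 + 484)*(551/69) = -452*551/69 = -249052/69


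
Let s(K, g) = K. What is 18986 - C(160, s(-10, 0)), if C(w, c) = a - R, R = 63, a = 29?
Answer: 19020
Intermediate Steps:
C(w, c) = -34 (C(w, c) = 29 - 1*63 = 29 - 63 = -34)
18986 - C(160, s(-10, 0)) = 18986 - 1*(-34) = 18986 + 34 = 19020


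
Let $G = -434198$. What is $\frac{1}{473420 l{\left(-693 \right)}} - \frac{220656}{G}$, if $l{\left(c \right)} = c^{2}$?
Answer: $\frac{25084116883975339}{49359516091536420} \approx 0.50819$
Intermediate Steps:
$\frac{1}{473420 l{\left(-693 \right)}} - \frac{220656}{G} = \frac{1}{473420 \left(-693\right)^{2}} - \frac{220656}{-434198} = \frac{1}{473420 \cdot 480249} - - \frac{110328}{217099} = \frac{1}{473420} \cdot \frac{1}{480249} + \frac{110328}{217099} = \frac{1}{227359481580} + \frac{110328}{217099} = \frac{25084116883975339}{49359516091536420}$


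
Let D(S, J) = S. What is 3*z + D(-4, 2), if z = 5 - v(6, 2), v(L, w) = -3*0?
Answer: 11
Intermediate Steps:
v(L, w) = 0
z = 5 (z = 5 - 1*0 = 5 + 0 = 5)
3*z + D(-4, 2) = 3*5 - 4 = 15 - 4 = 11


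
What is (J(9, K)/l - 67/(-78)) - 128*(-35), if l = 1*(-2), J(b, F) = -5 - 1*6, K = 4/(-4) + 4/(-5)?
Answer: 174968/39 ≈ 4486.4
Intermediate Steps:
K = -9/5 (K = 4*(-¼) + 4*(-⅕) = -1 - ⅘ = -9/5 ≈ -1.8000)
J(b, F) = -11 (J(b, F) = -5 - 6 = -11)
l = -2
(J(9, K)/l - 67/(-78)) - 128*(-35) = (-11/(-2) - 67/(-78)) - 128*(-35) = (-11*(-½) - 67*(-1/78)) + 4480 = (11/2 + 67/78) + 4480 = 248/39 + 4480 = 174968/39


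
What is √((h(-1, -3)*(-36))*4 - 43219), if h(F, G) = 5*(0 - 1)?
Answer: I*√42499 ≈ 206.15*I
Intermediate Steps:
h(F, G) = -5 (h(F, G) = 5*(-1) = -5)
√((h(-1, -3)*(-36))*4 - 43219) = √(-5*(-36)*4 - 43219) = √(180*4 - 43219) = √(720 - 43219) = √(-42499) = I*√42499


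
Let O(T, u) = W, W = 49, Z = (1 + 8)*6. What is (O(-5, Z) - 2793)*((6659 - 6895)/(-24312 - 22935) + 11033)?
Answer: -1430382405928/47247 ≈ -3.0275e+7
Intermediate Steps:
Z = 54 (Z = 9*6 = 54)
O(T, u) = 49
(O(-5, Z) - 2793)*((6659 - 6895)/(-24312 - 22935) + 11033) = (49 - 2793)*((6659 - 6895)/(-24312 - 22935) + 11033) = -2744*(-236/(-47247) + 11033) = -2744*(-236*(-1/47247) + 11033) = -2744*(236/47247 + 11033) = -2744*521276387/47247 = -1430382405928/47247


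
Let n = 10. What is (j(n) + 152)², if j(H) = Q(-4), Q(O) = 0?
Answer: 23104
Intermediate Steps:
j(H) = 0
(j(n) + 152)² = (0 + 152)² = 152² = 23104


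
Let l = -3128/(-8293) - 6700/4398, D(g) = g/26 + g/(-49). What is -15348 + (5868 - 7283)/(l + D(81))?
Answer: -145586165588982/7343718569 ≈ -19825.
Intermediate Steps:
D(g) = 23*g/1274 (D(g) = g*(1/26) + g*(-1/49) = g/26 - g/49 = 23*g/1274)
l = -20903078/18236307 (l = -3128*(-1/8293) - 6700*1/4398 = 3128/8293 - 3350/2199 = -20903078/18236307 ≈ -1.1462)
-15348 + (5868 - 7283)/(l + D(81)) = -15348 + (5868 - 7283)/(-20903078/18236307 + (23/1274)*81) = -15348 - 1415/(-20903078/18236307 + 1863/1274) = -15348 - 1415/7343718569/23233055118 = -15348 - 1415*23233055118/7343718569 = -15348 - 32874772991970/7343718569 = -145586165588982/7343718569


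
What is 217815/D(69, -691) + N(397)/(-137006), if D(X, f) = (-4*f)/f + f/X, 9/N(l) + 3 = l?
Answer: -811283575950243/52199011988 ≈ -15542.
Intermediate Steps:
N(l) = 9/(-3 + l)
D(X, f) = -4 + f/X
217815/D(69, -691) + N(397)/(-137006) = 217815/(-4 - 691/69) + (9/(-3 + 397))/(-137006) = 217815/(-4 - 691*1/69) + (9/394)*(-1/137006) = 217815/(-4 - 691/69) + (9*(1/394))*(-1/137006) = 217815/(-967/69) + (9/394)*(-1/137006) = 217815*(-69/967) - 9/53980364 = -15029235/967 - 9/53980364 = -811283575950243/52199011988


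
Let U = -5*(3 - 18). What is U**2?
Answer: 5625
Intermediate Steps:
U = 75 (U = -5*(-15) = 75)
U**2 = 75**2 = 5625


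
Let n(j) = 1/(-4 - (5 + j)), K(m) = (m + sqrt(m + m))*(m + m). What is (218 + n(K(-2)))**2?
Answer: 5919301905/124609 - 1230992*I/124609 ≈ 47503.0 - 9.8788*I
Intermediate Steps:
K(m) = 2*m*(m + sqrt(2)*sqrt(m)) (K(m) = (m + sqrt(2*m))*(2*m) = (m + sqrt(2)*sqrt(m))*(2*m) = 2*m*(m + sqrt(2)*sqrt(m)))
n(j) = 1/(-9 - j) (n(j) = 1/(-4 + (-5 - j)) = 1/(-9 - j))
(218 + n(K(-2)))**2 = (218 - 1/(9 + (2*(-2)**2 + 2*sqrt(2)*(-2)**(3/2))))**2 = (218 - 1/(9 + (2*4 + 2*sqrt(2)*(-2*I*sqrt(2)))))**2 = (218 - 1/(9 + (8 - 8*I)))**2 = (218 - 1/(17 - 8*I))**2 = (218 - (17 + 8*I)/353)**2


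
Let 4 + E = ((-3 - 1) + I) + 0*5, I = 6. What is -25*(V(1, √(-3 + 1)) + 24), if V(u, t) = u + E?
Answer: -575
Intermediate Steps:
E = -2 (E = -4 + (((-3 - 1) + 6) + 0*5) = -4 + ((-4 + 6) + 0) = -4 + (2 + 0) = -4 + 2 = -2)
V(u, t) = -2 + u (V(u, t) = u - 2 = -2 + u)
-25*(V(1, √(-3 + 1)) + 24) = -25*((-2 + 1) + 24) = -25*(-1 + 24) = -25*23 = -575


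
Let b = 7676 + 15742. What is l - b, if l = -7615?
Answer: -31033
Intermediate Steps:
b = 23418
l - b = -7615 - 1*23418 = -7615 - 23418 = -31033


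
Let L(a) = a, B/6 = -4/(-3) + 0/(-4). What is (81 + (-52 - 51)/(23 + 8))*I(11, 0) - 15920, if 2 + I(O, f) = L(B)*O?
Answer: -286432/31 ≈ -9239.7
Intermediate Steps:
B = 8 (B = 6*(-4/(-3) + 0/(-4)) = 6*(-4*(-⅓) + 0*(-¼)) = 6*(4/3 + 0) = 6*(4/3) = 8)
I(O, f) = -2 + 8*O
(81 + (-52 - 51)/(23 + 8))*I(11, 0) - 15920 = (81 + (-52 - 51)/(23 + 8))*(-2 + 8*11) - 15920 = (81 - 103/31)*(-2 + 88) - 15920 = (81 - 103*1/31)*86 - 15920 = (81 - 103/31)*86 - 15920 = (2408/31)*86 - 15920 = 207088/31 - 15920 = -286432/31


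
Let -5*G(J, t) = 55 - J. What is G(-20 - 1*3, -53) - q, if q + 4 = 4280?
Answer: -21458/5 ≈ -4291.6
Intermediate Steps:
q = 4276 (q = -4 + 4280 = 4276)
G(J, t) = -11 + J/5 (G(J, t) = -(55 - J)/5 = -11 + J/5)
G(-20 - 1*3, -53) - q = (-11 + (-20 - 1*3)/5) - 1*4276 = (-11 + (-20 - 3)/5) - 4276 = (-11 + (⅕)*(-23)) - 4276 = (-11 - 23/5) - 4276 = -78/5 - 4276 = -21458/5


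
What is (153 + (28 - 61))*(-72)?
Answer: -8640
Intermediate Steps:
(153 + (28 - 61))*(-72) = (153 - 33)*(-72) = 120*(-72) = -8640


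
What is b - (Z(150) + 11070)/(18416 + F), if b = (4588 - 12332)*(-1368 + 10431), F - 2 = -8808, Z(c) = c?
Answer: -67446702114/961 ≈ -7.0184e+7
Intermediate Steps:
F = -8806 (F = 2 - 8808 = -8806)
b = -70183872 (b = -7744*9063 = -70183872)
b - (Z(150) + 11070)/(18416 + F) = -70183872 - (150 + 11070)/(18416 - 8806) = -70183872 - 11220/9610 = -70183872 - 1*1122/961 = -70183872 - 1122/961 = -67446702114/961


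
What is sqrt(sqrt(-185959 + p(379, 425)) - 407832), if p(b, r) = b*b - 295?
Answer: sqrt(-407832 + I*sqrt(42613)) ≈ 0.162 + 638.62*I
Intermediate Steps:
p(b, r) = -295 + b**2 (p(b, r) = b**2 - 295 = -295 + b**2)
sqrt(sqrt(-185959 + p(379, 425)) - 407832) = sqrt(sqrt(-185959 + (-295 + 379**2)) - 407832) = sqrt(sqrt(-185959 + (-295 + 143641)) - 407832) = sqrt(sqrt(-185959 + 143346) - 407832) = sqrt(sqrt(-42613) - 407832) = sqrt(I*sqrt(42613) - 407832) = sqrt(-407832 + I*sqrt(42613))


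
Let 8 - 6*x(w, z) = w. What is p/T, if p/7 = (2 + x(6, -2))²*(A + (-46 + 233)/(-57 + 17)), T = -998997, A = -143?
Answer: 675367/119879640 ≈ 0.0056337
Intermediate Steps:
x(w, z) = 4/3 - w/6
p = -675367/120 (p = 7*((2 + (4/3 - ⅙*6))²*(-143 + (-46 + 233)/(-57 + 17))) = 7*((2 + (4/3 - 1))²*(-143 + 187/(-40))) = 7*((2 + ⅓)²*(-143 + 187*(-1/40))) = 7*((7/3)²*(-143 - 187/40)) = 7*((49/9)*(-5907/40)) = 7*(-96481/120) = -675367/120 ≈ -5628.1)
p/T = -675367/120/(-998997) = -675367/120*(-1/998997) = 675367/119879640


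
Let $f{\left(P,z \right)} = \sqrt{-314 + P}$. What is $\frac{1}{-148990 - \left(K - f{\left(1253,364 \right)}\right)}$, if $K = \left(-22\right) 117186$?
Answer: $\frac{2429102}{5900536525465} - \frac{\sqrt{939}}{5900536525465} \approx 4.1167 \cdot 10^{-7}$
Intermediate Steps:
$K = -2578092$
$\frac{1}{-148990 - \left(K - f{\left(1253,364 \right)}\right)} = \frac{1}{-148990 + \left(\sqrt{-314 + 1253} - -2578092\right)} = \frac{1}{-148990 + \left(\sqrt{939} + 2578092\right)} = \frac{1}{-148990 + \left(2578092 + \sqrt{939}\right)} = \frac{1}{2429102 + \sqrt{939}}$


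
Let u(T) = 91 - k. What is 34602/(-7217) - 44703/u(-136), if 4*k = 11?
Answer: -1302700710/2547601 ≈ -511.34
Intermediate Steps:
k = 11/4 (k = (¼)*11 = 11/4 ≈ 2.7500)
u(T) = 353/4 (u(T) = 91 - 1*11/4 = 91 - 11/4 = 353/4)
34602/(-7217) - 44703/u(-136) = 34602/(-7217) - 44703/353/4 = 34602*(-1/7217) - 44703*4/353 = -34602/7217 - 178812/353 = -1302700710/2547601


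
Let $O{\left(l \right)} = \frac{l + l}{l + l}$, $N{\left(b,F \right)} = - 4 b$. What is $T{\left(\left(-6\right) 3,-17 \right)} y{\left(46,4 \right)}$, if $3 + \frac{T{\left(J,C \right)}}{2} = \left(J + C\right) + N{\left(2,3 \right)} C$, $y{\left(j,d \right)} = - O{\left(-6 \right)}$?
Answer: $-196$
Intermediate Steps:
$O{\left(l \right)} = 1$ ($O{\left(l \right)} = \frac{2 l}{2 l} = 2 l \frac{1}{2 l} = 1$)
$y{\left(j,d \right)} = -1$ ($y{\left(j,d \right)} = \left(-1\right) 1 = -1$)
$T{\left(J,C \right)} = -6 - 14 C + 2 J$ ($T{\left(J,C \right)} = -6 + 2 \left(\left(J + C\right) + \left(-4\right) 2 C\right) = -6 + 2 \left(\left(C + J\right) - 8 C\right) = -6 + 2 \left(J - 7 C\right) = -6 - \left(- 2 J + 14 C\right) = -6 - 14 C + 2 J$)
$T{\left(\left(-6\right) 3,-17 \right)} y{\left(46,4 \right)} = \left(-6 - -238 + 2 \left(\left(-6\right) 3\right)\right) \left(-1\right) = \left(-6 + 238 + 2 \left(-18\right)\right) \left(-1\right) = \left(-6 + 238 - 36\right) \left(-1\right) = 196 \left(-1\right) = -196$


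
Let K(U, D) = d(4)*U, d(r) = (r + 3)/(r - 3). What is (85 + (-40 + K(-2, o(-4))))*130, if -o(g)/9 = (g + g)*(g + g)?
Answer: 4030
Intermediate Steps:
d(r) = (3 + r)/(-3 + r)
o(g) = -36*g² (o(g) = -9*(g + g)*(g + g) = -9*2*g*2*g = -36*g²)
K(U, D) = 7*U (K(U, D) = ((3 + 4)/(-3 + 4))*U = (7/1)*U = (1*7)*U = 7*U)
(85 + (-40 + K(-2, o(-4))))*130 = (85 + (-40 + 7*(-2)))*130 = (85 + (-40 - 14))*130 = (85 - 54)*130 = 31*130 = 4030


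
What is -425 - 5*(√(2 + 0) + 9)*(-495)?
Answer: 21850 + 2475*√2 ≈ 25350.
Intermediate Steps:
-425 - 5*(√(2 + 0) + 9)*(-495) = -425 - 5*(√2 + 9)*(-495) = -425 - 5*(9 + √2)*(-495) = -425 + (-45 - 5*√2)*(-495) = -425 + (22275 + 2475*√2) = 21850 + 2475*√2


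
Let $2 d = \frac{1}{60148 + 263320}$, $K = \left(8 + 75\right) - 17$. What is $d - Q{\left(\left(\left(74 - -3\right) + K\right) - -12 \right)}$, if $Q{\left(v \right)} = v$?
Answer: $- \frac{100275079}{646936} \approx -155.0$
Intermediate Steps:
$K = 66$ ($K = 83 - 17 = 66$)
$d = \frac{1}{646936}$ ($d = \frac{1}{2 \left(60148 + 263320\right)} = \frac{1}{2 \cdot 323468} = \frac{1}{2} \cdot \frac{1}{323468} = \frac{1}{646936} \approx 1.5457 \cdot 10^{-6}$)
$d - Q{\left(\left(\left(74 - -3\right) + K\right) - -12 \right)} = \frac{1}{646936} - \left(\left(\left(74 - -3\right) + 66\right) - -12\right) = \frac{1}{646936} - \left(\left(\left(74 + 3\right) + 66\right) + \left(-6 + 18\right)\right) = \frac{1}{646936} - \left(\left(77 + 66\right) + 12\right) = \frac{1}{646936} - \left(143 + 12\right) = \frac{1}{646936} - 155 = - \frac{100275079}{646936}$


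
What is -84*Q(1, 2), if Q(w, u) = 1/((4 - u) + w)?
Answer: -28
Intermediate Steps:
Q(w, u) = 1/(4 + w - u)
-84*Q(1, 2) = -84/(4 + 1 - 1*2) = -84/(4 + 1 - 2) = -84/3 = -84*⅓ = -28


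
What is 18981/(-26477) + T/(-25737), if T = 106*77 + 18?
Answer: -705095857/681438549 ≈ -1.0347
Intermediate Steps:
T = 8180 (T = 8162 + 18 = 8180)
18981/(-26477) + T/(-25737) = 18981/(-26477) + 8180/(-25737) = 18981*(-1/26477) + 8180*(-1/25737) = -18981/26477 - 8180/25737 = -705095857/681438549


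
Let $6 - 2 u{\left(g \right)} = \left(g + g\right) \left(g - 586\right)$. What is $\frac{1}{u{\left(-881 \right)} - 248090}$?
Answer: $- \frac{1}{1540514} \approx -6.4913 \cdot 10^{-7}$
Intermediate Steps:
$u{\left(g \right)} = 3 - g \left(-586 + g\right)$ ($u{\left(g \right)} = 3 - \frac{\left(g + g\right) \left(g - 586\right)}{2} = 3 - \frac{2 g \left(-586 + g\right)}{2} = 3 - g \left(-586 + g\right)$)
$\frac{1}{u{\left(-881 \right)} - 248090} = \frac{1}{\left(3 - \left(-881\right)^{2} + 586 \left(-881\right)\right) - 248090} = \frac{1}{\left(3 - 776161 - 516266\right) - 248090} = \frac{1}{-1292424 - 248090} = \frac{1}{-1540514} = - \frac{1}{1540514}$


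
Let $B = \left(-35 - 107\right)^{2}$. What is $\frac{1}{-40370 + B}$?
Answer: $- \frac{1}{20206} \approx -4.949 \cdot 10^{-5}$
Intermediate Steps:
$B = 20164$ ($B = \left(-142\right)^{2} = 20164$)
$\frac{1}{-40370 + B} = \frac{1}{-40370 + 20164} = \frac{1}{-20206} = - \frac{1}{20206}$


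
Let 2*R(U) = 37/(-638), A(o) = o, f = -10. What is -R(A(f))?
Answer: 37/1276 ≈ 0.028997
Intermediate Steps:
R(U) = -37/1276 (R(U) = (37/(-638))/2 = (37*(-1/638))/2 = (½)*(-37/638) = -37/1276)
-R(A(f)) = -1*(-37/1276) = 37/1276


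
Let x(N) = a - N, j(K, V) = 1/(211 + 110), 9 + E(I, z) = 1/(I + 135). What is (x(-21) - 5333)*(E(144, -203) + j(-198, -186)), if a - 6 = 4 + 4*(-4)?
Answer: 1427760686/29853 ≈ 47826.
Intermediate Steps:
E(I, z) = -9 + 1/(135 + I) (E(I, z) = -9 + 1/(I + 135) = -9 + 1/(135 + I))
j(K, V) = 1/321
a = -6 (a = 6 + (4 + 4*(-4)) = 6 + (4 - 16) = 6 - 12 = -6)
x(N) = -6 - N
(x(-21) - 5333)*(E(144, -203) + j(-198, -186)) = ((-6 - 1*(-21)) - 5333)*((-1214 - 9*144)/(135 + 144) + 1/321) = ((-6 + 21) - 5333)*((-1214 - 1296)/279 + 1/321) = (15 - 5333)*((1/279)*(-2510) + 1/321) = -5318*(-2510/279 + 1/321) = -5318*(-268477/29853) = 1427760686/29853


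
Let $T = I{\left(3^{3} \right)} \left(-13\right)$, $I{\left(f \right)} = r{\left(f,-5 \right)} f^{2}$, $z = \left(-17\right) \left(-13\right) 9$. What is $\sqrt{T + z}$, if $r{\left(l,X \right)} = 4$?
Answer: $3 i \sqrt{3991} \approx 189.52 i$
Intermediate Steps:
$z = 1989$ ($z = 221 \cdot 9 = 1989$)
$I{\left(f \right)} = 4 f^{2}$
$T = -37908$ ($T = 4 \left(3^{3}\right)^{2} \left(-13\right) = 4 \cdot 27^{2} \left(-13\right) = 4 \cdot 729 \left(-13\right) = 2916 \left(-13\right) = -37908$)
$\sqrt{T + z} = \sqrt{-37908 + 1989} = \sqrt{-35919} = 3 i \sqrt{3991}$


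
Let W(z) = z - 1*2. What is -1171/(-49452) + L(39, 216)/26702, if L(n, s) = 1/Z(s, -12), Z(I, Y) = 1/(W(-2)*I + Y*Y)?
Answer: -166823/50787204 ≈ -0.0032847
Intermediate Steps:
W(z) = -2 + z (W(z) = z - 2 = -2 + z)
Z(I, Y) = 1/(Y² - 4*I) (Z(I, Y) = 1/((-2 - 2)*I + Y*Y) = 1/(-4*I + Y²) = 1/(Y² - 4*I))
L(n, s) = 144 - 4*s (L(n, s) = 1/(-1/(-1*(-12)² + 4*s)) = 1/(-1/(-1*144 + 4*s)) = 1/(-1/(-144 + 4*s)) = 144 - 4*s)
-1171/(-49452) + L(39, 216)/26702 = -1171/(-49452) + (144 - 4*216)/26702 = -1171*(-1/49452) + (144 - 864)*(1/26702) = 1171/49452 - 720*1/26702 = 1171/49452 - 360/13351 = -166823/50787204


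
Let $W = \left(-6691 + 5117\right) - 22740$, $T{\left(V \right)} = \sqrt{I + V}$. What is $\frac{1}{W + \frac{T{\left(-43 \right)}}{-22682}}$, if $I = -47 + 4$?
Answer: $- \frac{6254449768468}{152070691670530995} + \frac{11341 i \sqrt{86}}{152070691670530995} \approx -4.1129 \cdot 10^{-5} + 6.916 \cdot 10^{-13} i$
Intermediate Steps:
$I = -43$
$T{\left(V \right)} = \sqrt{-43 + V}$
$W = -24314$ ($W = -1574 - 22740 = -24314$)
$\frac{1}{W + \frac{T{\left(-43 \right)}}{-22682}} = \frac{1}{-24314 + \frac{\sqrt{-43 - 43}}{-22682}} = \frac{1}{-24314 + \sqrt{-86} \left(- \frac{1}{22682}\right)} = \frac{1}{-24314 + i \sqrt{86} \left(- \frac{1}{22682}\right)} = \frac{1}{-24314 - \frac{i \sqrt{86}}{22682}}$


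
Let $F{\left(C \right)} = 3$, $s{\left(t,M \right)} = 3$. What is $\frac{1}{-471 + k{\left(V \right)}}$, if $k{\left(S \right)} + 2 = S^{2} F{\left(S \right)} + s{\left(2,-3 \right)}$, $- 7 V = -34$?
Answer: $- \frac{49}{19562} \approx -0.0025049$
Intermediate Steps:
$V = \frac{34}{7}$ ($V = \left(- \frac{1}{7}\right) \left(-34\right) = \frac{34}{7} \approx 4.8571$)
$k{\left(S \right)} = 1 + 3 S^{2}$ ($k{\left(S \right)} = -2 + \left(S^{2} \cdot 3 + 3\right) = -2 + \left(3 S^{2} + 3\right) = -2 + \left(3 + 3 S^{2}\right) = 1 + 3 S^{2}$)
$\frac{1}{-471 + k{\left(V \right)}} = \frac{1}{-471 + \left(1 + 3 \left(\frac{34}{7}\right)^{2}\right)} = \frac{1}{-471 + \left(1 + 3 \cdot \frac{1156}{49}\right)} = \frac{1}{-471 + \left(1 + \frac{3468}{49}\right)} = \frac{1}{-471 + \frac{3517}{49}} = \frac{1}{- \frac{19562}{49}} = - \frac{49}{19562}$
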